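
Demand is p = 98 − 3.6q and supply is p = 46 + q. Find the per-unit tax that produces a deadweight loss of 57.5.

23

Competitive equilibrium: 98 − 3.6q = 46 + q → q* = 11.3043, p* = 57.3043.
A tax t gives Δq = t/4.6 and wedge t, so DWL = t²/9.2.
t²/9.2 = 57.5 → t² = 529 → t = 23.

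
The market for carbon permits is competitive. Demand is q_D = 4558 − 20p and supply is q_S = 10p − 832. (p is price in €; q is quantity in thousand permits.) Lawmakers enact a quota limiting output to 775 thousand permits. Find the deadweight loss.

€2698.01 thousand

In inverse form: demand p = 227.9 − 0.05q, supply p = 83.2 + 0.1q.
Competitive equilibrium: 227.9 − 0.05q = 83.2 + 0.1q → q* = 964.6667, p* = 179.6667.
At q = 775: demand price = 227.9 − 0.05·775 = 189.15; supply price = 83.2 + 0.1·775 = 160.7.
Δq = 964.6667 − 775 = 189.6667; wedge = 189.15 − 160.7 = 28.45.
The triangle = ½ × 189.6667 × 28.45 = €2698.01 thousand.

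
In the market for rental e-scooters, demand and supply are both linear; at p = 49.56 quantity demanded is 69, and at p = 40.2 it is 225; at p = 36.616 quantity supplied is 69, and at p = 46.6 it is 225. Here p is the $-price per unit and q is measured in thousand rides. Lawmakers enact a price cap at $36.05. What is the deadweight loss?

$794.92 thousand

Demand slope = (40.2 − 49.56)/(225 − 69) = −0.06, so p = 53.7 − 0.06q.
Supply slope = (46.6 − 36.616)/(225 − 69) = 0.064, so p = 32.2 + 0.064q.
Competitive equilibrium: 53.7 − 0.06q = 32.2 + 0.064q → q* = 173.3871, p* = 43.29677.
At the ceiling p = 36.05, quantity supplied = (36.05 − 32.2)/0.064 = 60.15625.
Willingness to pay at q' = 60.15625: 53.7 − 0.06·60.15625 = 50.09063.
Δq = 173.3871 − 60.15625 = 113.23085; wedge = 50.09063 − 36.05 = 14.04063.
DWL = ½ × 113.23085 × 14.04063 = $794.92 thousand.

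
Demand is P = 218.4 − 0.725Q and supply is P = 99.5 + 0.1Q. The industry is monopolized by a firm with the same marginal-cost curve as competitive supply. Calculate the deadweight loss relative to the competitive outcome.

1874.53

Competitive equilibrium: 218.4 − 0.725Q = 99.5 + 0.1Q → Q* = 144.1212, P* = 113.9121.
Marginal revenue: MR = 218.4 − 1.45Q. Set MR = MC: 218.4 − 1.45Q = 99.5 + 0.1Q → Q_m = 76.7097.
Price P_m = 218.4 − 0.725·76.7097 = 162.7855; MC(Q_m) = 99.5 + 0.1·76.7097 = 107.171.
Competitive Q* = 144.1212, so ΔQ = 67.4115; wedge = 162.7855 − 107.171 = 55.6145.
Welfare loss = ½ × 67.4115 × 55.6145 = 1874.53.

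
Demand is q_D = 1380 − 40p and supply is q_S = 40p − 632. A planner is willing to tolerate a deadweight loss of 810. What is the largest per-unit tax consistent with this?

9

In inverse form: demand p = 34.5 − 0.025q, supply p = 15.8 + 0.025q.
Competitive equilibrium: 34.5 − 0.025q = 15.8 + 0.025q → q* = 374, p* = 25.15.
A tax t gives Δq = t/0.05 and wedge t, so DWL = t²/0.1.
t²/0.1 = 810 → t² = 81 → t = 9.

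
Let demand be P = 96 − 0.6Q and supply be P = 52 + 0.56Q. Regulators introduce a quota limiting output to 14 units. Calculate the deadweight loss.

332.16

Competitive equilibrium: 96 − 0.6Q = 52 + 0.56Q → Q* = 37.931, P* = 73.2414.
At Q = 14: demand price = 96 − 0.6·14 = 87.6; supply price = 52 + 0.56·14 = 59.84.
ΔQ = 37.931 − 14 = 23.931; wedge = 87.6 − 59.84 = 27.76.
DWL = ½ × 23.931 × 27.76 = 332.16.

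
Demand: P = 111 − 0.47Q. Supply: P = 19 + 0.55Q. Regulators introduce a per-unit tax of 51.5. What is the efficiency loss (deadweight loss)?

1300.12

Competitive equilibrium: 111 − 0.47Q = 19 + 0.55Q → Q* = 90.1961, P* = 68.6078.
With the tax, the buyer price exceeds the seller price by 51.5: (111 − 0.47Q) − (19 + 0.55Q) = 51.5 → Q' = 39.7059.
ΔQ = 90.1961 − 39.7059 = 50.4902; the wedge equals the tax, 51.5.
DWL = ½ × 50.4902 × 51.5 = 1300.12.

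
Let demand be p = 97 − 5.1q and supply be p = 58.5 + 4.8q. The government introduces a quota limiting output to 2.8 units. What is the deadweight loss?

Competitive equilibrium: 97 − 5.1q = 58.5 + 4.8q → q* = 3.8889, p* = 77.1667.
At q = 2.8: demand price = 97 − 5.1·2.8 = 82.72; supply price = 58.5 + 4.8·2.8 = 71.94.
Δq = 3.8889 − 2.8 = 1.0889; wedge = 82.72 − 71.94 = 10.78.
Deadweight loss = ½ × 1.0889 × 10.78 = 5.87.

5.87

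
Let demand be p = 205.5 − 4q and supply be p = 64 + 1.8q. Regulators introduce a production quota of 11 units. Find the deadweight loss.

520.46

Competitive equilibrium: 205.5 − 4q = 64 + 1.8q → q* = 24.3966, p* = 107.9138.
At q = 11: demand price = 205.5 − 4·11 = 161.5; supply price = 64 + 1.8·11 = 83.8.
Δq = 24.3966 − 11 = 13.3966; wedge = 161.5 − 83.8 = 77.7.
Welfare loss = ½ × 13.3966 × 77.7 = 520.46.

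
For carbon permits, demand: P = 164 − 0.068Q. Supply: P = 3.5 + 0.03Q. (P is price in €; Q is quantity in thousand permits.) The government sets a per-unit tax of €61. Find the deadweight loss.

€18984.69 thousand

Competitive equilibrium: 164 − 0.068Q = 3.5 + 0.03Q → Q* = 1637.7551, P* = 52.6327.
With the tax, the buyer price exceeds the seller price by 61: (164 − 0.068Q) − (3.5 + 0.03Q) = 61 → Q' = 1015.3061.
ΔQ = 1637.7551 − 1015.3061 = 622.449; the wedge equals the tax, 61.
The triangle = ½ × 622.449 × 61 = €18984.69 thousand.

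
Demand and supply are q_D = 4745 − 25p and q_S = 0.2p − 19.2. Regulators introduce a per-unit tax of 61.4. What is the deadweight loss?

In inverse form: demand p = 189.8 − 0.04q, supply p = 96 + 5q.
Competitive equilibrium: 189.8 − 0.04q = 96 + 5q → q* = 18.6111, p* = 189.0556.
With the tax, the buyer price exceeds the seller price by 61.4: (189.8 − 0.04q) − (96 + 5q) = 61.4 → q' = 6.4286.
Δq = 18.6111 − 6.4286 = 12.1825; the wedge equals the tax, 61.4.
DWL = ½ × 12.1825 × 61.4 = 374.

374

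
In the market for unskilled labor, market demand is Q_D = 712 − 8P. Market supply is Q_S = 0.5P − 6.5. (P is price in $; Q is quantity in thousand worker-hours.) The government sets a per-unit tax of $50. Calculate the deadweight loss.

In inverse form: demand P = 89 − 0.125Q, supply P = 13 + 2Q.
Competitive equilibrium: 89 − 0.125Q = 13 + 2Q → Q* = 35.7647, P* = 84.5294.
With the tax, the buyer price exceeds the seller price by 50: (89 − 0.125Q) − (13 + 2Q) = 50 → Q' = 12.2353.
ΔQ = 35.7647 − 12.2353 = 23.5294; the wedge equals the tax, 50.
Welfare loss = ½ × 23.5294 × 50 = $588.24 thousand.

$588.24 thousand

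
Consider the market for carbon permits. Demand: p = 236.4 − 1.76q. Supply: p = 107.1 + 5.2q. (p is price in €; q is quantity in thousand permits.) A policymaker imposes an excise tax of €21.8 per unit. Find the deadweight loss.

€34.14 thousand

Competitive equilibrium: 236.4 − 1.76q = 107.1 + 5.2q → q* = 18.5776, p* = 203.7034.
With the tax, the buyer price exceeds the seller price by 21.8: (236.4 − 1.76q) − (107.1 + 5.2q) = 21.8 → q' = 15.4454.
Δq = 18.5776 − 15.4454 = 3.1322; the wedge equals the tax, 21.8.
Welfare loss = ½ × 3.1322 × 21.8 = €34.14 thousand.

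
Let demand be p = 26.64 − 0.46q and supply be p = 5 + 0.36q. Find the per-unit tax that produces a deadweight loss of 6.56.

Competitive equilibrium: 26.64 − 0.46q = 5 + 0.36q → q* = 26.3902, p* = 14.5005.
A tax t gives Δq = t/0.82 and wedge t, so DWL = t²/1.64.
t²/1.64 = 6.56 → t² = 10.7584 → t = 3.28.

3.28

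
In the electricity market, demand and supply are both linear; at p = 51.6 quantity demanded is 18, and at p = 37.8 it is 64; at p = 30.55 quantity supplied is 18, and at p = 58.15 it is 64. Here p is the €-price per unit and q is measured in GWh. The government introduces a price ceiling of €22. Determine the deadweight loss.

Demand slope = (37.8 − 51.6)/(64 − 18) = −0.3, so p = 57 − 0.3q.
Supply slope = (58.15 − 30.55)/(64 − 18) = 0.6, so p = 19.75 + 0.6q.
Competitive equilibrium: 57 − 0.3q = 19.75 + 0.6q → q* = 41.3889, p* = 44.5833.
At the ceiling p = 22, quantity supplied = (22 − 19.75)/0.6 = 3.75.
Willingness to pay at q' = 3.75: 57 − 0.3·3.75 = 55.875.
Δq = 41.3889 − 3.75 = 37.6389; wedge = 55.875 − 22 = 33.875.
Welfare loss = ½ × 37.6389 × 33.875 = €637.51.

€637.51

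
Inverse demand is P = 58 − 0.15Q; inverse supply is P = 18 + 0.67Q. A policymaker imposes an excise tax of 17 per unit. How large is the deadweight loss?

Competitive equilibrium: 58 − 0.15Q = 18 + 0.67Q → Q* = 48.7805, P* = 50.6829.
With the tax, the buyer price exceeds the seller price by 17: (58 − 0.15Q) − (18 + 0.67Q) = 17 → Q' = 28.0488.
ΔQ = 48.7805 − 28.0488 = 20.7317; the wedge equals the tax, 17.
DWL = ½ × 20.7317 × 17 = 176.22.

176.22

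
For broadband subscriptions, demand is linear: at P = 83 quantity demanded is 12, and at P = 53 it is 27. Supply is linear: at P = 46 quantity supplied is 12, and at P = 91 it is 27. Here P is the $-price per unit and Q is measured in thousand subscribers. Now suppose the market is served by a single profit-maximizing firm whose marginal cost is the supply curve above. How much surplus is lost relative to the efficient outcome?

Demand slope = (53 − 83)/(27 − 12) = −2, so P = 107 − 2Q.
Supply slope = (91 − 46)/(27 − 12) = 3, so P = 10 + 3Q.
Competitive equilibrium: 107 − 2Q = 10 + 3Q → Q* = 19.4, P* = 68.2.
Marginal revenue: MR = 107 − 4Q. Set MR = MC: 107 − 4Q = 10 + 3Q → Q_m = 13.8571.
Price P_m = 107 − 2·13.8571 = 79.2858; MC(Q_m) = 10 + 3·13.8571 = 51.5713.
Competitive Q* = 19.4, so ΔQ = 5.5429; wedge = 79.2858 − 51.5713 = 27.7145.
The triangle = ½ × 5.5429 × 27.7145 = $76.81 thousand.

$76.81 thousand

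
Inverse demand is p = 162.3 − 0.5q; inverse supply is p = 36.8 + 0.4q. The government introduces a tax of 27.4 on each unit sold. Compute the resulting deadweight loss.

Competitive equilibrium: 162.3 − 0.5q = 36.8 + 0.4q → q* = 139.4444, p* = 92.5778.
With the tax, the buyer price exceeds the seller price by 27.4: (162.3 − 0.5q) − (36.8 + 0.4q) = 27.4 → q' = 109.
Δq = 139.4444 − 109 = 30.4444; the wedge equals the tax, 27.4.
Welfare loss = ½ × 30.4444 × 27.4 = 417.09.

417.09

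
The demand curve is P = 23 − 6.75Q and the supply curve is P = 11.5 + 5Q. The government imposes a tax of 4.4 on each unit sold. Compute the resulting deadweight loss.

Competitive equilibrium: 23 − 6.75Q = 11.5 + 5Q → Q* = 0.9787, P* = 16.3936.
With the tax, the buyer price exceeds the seller price by 4.4: (23 − 6.75Q) − (11.5 + 5Q) = 4.4 → Q' = 0.6043.
ΔQ = 0.9787 − 0.6043 = 0.3744; the wedge equals the tax, 4.4.
Deadweight loss = ½ × 0.3744 × 4.4 = 0.82.

0.82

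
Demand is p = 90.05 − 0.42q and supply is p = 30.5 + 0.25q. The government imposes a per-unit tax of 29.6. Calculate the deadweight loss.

Competitive equilibrium: 90.05 − 0.42q = 30.5 + 0.25q → q* = 88.8806, p* = 52.7201.
With the tax, the buyer price exceeds the seller price by 29.6: (90.05 − 0.42q) − (30.5 + 0.25q) = 29.6 → q' = 44.7015.
Δq = 88.8806 − 44.7015 = 44.1791; the wedge equals the tax, 29.6.
The triangle = ½ × 44.1791 × 29.6 = 653.85.

653.85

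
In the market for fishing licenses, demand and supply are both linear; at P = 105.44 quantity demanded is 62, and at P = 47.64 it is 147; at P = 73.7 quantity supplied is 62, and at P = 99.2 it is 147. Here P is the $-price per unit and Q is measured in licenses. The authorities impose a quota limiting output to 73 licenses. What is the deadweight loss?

$224.14

Demand slope = (47.64 − 105.44)/(147 − 62) = −0.68, so P = 147.6 − 0.68Q.
Supply slope = (99.2 − 73.7)/(147 − 62) = 0.3, so P = 55.1 + 0.3Q.
Competitive equilibrium: 147.6 − 0.68Q = 55.1 + 0.3Q → Q* = 94.3878, P* = 83.4163.
At Q = 73: demand price = 147.6 − 0.68·73 = 97.96; supply price = 55.1 + 0.3·73 = 77.
ΔQ = 94.3878 − 73 = 21.3878; wedge = 97.96 − 77 = 20.96.
DWL = ½ × 21.3878 × 20.96 = $224.14.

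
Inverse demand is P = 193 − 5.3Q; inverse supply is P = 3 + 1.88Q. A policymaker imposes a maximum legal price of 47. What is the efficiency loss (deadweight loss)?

33.57

Competitive equilibrium: 193 − 5.3Q = 3 + 1.88Q → Q* = 26.4624, P* = 52.7493.
At the ceiling P = 47, quantity supplied = (47 − 3)/1.88 = 23.4043.
Willingness to pay at Q' = 23.4043: 193 − 5.3·23.4043 = 68.9572.
ΔQ = 26.4624 − 23.4043 = 3.0581; wedge = 68.9572 − 47 = 21.9572.
DWL = ½ × 3.0581 × 21.9572 = 33.57.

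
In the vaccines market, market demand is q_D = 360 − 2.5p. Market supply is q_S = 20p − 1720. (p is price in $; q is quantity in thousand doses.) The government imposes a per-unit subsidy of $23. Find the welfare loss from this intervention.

$587.78 thousand

In inverse form: demand p = 144 − 0.4q, supply p = 86 + 0.05q.
Competitive equilibrium: 144 − 0.4q = 86 + 0.05q → q* = 128.8889, p* = 92.4444.
The subsidy lowers effective supply by 23: p = 63 + 0.05q.
New quantity: 144 − 0.4q = 63 + 0.05q → q' = 180.
Overproduction Δq = 180 − 128.8889 = 51.1111; wedge = subsidy = 23.
DWL = ½ × 51.1111 × 23 = $587.78 thousand.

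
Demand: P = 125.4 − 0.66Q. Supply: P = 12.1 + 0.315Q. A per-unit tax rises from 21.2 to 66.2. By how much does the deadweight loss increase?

Competitive equilibrium: 125.4 − 0.66Q = 12.1 + 0.315Q → Q* = 116.2051, P* = 48.7046.
For a per-unit tax t: ΔQ = t/0.975, so DWL = ½·t·(t/0.975) = t²/1.95.
At t = 21.2: DWL = 230.482. At t = 66.2: DWL = 2247.405.
Increase = 2247.405 − 230.482 = 2016.92.

2016.92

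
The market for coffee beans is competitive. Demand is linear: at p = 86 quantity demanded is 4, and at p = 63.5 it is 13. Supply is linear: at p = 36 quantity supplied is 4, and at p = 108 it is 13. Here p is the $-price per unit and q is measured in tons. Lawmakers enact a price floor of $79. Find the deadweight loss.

$20.21

Demand slope = (63.5 − 86)/(13 − 4) = −2.5, so p = 96 − 2.5q.
Supply slope = (108 − 36)/(13 − 4) = 8, so p = 4 + 8q.
Competitive equilibrium: 96 − 2.5q = 4 + 8q → q* = 8.7619, p* = 74.0952.
At the floor p = 79, quantity demanded = (96 − 79)/2.5 = 6.8.
Sellers' marginal cost at q' = 6.8: 4 + 8·6.8 = 58.4.
Δq = 8.7619 − 6.8 = 1.9619; wedge = 79 − 58.4 = 20.6.
The triangle = ½ × 1.9619 × 20.6 = $20.21.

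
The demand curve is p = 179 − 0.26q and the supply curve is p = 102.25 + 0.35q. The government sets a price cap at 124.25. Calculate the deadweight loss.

1209.11

Competitive equilibrium: 179 − 0.26q = 102.25 + 0.35q → q* = 125.8197, p* = 146.2869.
At the ceiling p = 124.25, quantity supplied = (124.25 − 102.25)/0.35 = 62.8571.
Willingness to pay at q' = 62.8571: 179 − 0.26·62.8571 = 162.6572.
Δq = 125.8197 − 62.8571 = 62.9626; wedge = 162.6572 − 124.25 = 38.4072.
Deadweight loss = ½ × 62.9626 × 38.4072 = 1209.11.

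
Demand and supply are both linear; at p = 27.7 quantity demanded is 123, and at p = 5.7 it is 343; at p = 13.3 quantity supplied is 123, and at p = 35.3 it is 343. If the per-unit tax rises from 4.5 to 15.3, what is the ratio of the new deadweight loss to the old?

11.56

Demand slope = (5.7 − 27.7)/(343 − 123) = −0.1, so p = 40 − 0.1q.
Supply slope = (35.3 − 13.3)/(343 − 123) = 0.1, so p = 1 + 0.1q.
Competitive equilibrium: 40 − 0.1q = 1 + 0.1q → q* = 195, p* = 20.5.
For a per-unit tax t: Δq = t/0.2, so DWL = ½·t·(t/0.2) = t²/0.4.
At t = 4.5: DWL = 50.625. At t = 15.3: DWL = 585.225.
Ratio = (15.3/4.5)² = 11.56.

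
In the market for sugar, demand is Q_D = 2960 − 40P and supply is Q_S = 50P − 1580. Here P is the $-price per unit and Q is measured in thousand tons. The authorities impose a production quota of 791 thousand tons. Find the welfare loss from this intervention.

$514.53 thousand

In inverse form: demand P = 74 − 0.025Q, supply P = 31.6 + 0.02Q.
Competitive equilibrium: 74 − 0.025Q = 31.6 + 0.02Q → Q* = 942.2222, P* = 50.4444.
At Q = 791: demand price = 74 − 0.025·791 = 54.225; supply price = 31.6 + 0.02·791 = 47.42.
ΔQ = 942.2222 − 791 = 151.2222; wedge = 54.225 − 47.42 = 6.805.
Deadweight loss = ½ × 151.2222 × 6.805 = $514.53 thousand.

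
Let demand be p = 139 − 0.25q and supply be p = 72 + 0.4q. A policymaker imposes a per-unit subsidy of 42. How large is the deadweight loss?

Competitive equilibrium: 139 − 0.25q = 72 + 0.4q → q* = 103.0769, p* = 113.2308.
The subsidy lowers effective supply by 42: p = 30 + 0.4q.
New quantity: 139 − 0.25q = 30 + 0.4q → q' = 167.6923.
Overproduction Δq = 167.6923 − 103.0769 = 64.6154; wedge = subsidy = 42.
DWL = ½ × 64.6154 × 42 = 1356.92.

1356.92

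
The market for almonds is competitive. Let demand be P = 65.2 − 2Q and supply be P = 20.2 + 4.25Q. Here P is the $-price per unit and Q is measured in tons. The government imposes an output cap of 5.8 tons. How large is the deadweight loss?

$6.125

Competitive equilibrium: 65.2 − 2Q = 20.2 + 4.25Q → Q* = 7.2, P* = 50.8.
At Q = 5.8: demand price = 65.2 − 2·5.8 = 53.6; supply price = 20.2 + 4.25·5.8 = 44.85.
ΔQ = 7.2 − 5.8 = 1.4; wedge = 53.6 − 44.85 = 8.75.
DWL = ½ × 1.4 × 8.75 = $6.125.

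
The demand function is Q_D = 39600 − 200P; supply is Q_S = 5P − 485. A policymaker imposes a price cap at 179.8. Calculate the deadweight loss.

In inverse form: demand P = 198 − 0.005Q, supply P = 97 + 0.2Q.
Competitive equilibrium: 198 − 0.005Q = 97 + 0.2Q → Q* = 492.6829, P* = 195.5366.
At the ceiling P = 179.8, quantity supplied = (179.8 − 97)/0.2 = 414.
Willingness to pay at Q' = 414: 198 − 0.005·414 = 195.93.
ΔQ = 492.6829 − 414 = 78.6829; wedge = 195.93 − 179.8 = 16.13.
Welfare loss = ½ × 78.6829 × 16.13 = 634.58.

634.58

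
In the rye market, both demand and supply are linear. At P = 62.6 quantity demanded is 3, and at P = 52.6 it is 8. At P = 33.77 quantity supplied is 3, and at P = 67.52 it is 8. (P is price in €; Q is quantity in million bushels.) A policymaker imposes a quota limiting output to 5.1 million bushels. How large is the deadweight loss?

Demand slope = (52.6 − 62.6)/(8 − 3) = −2, so P = 68.6 − 2Q.
Supply slope = (67.52 − 33.77)/(8 − 3) = 6.75, so P = 13.52 + 6.75Q.
Competitive equilibrium: 68.6 − 2Q = 13.52 + 6.75Q → Q* = 6.2949, P* = 56.0103.
At Q = 5.1: demand price = 68.6 − 2·5.1 = 58.4; supply price = 13.52 + 6.75·5.1 = 47.945.
ΔQ = 6.2949 − 5.1 = 1.1949; wedge = 58.4 − 47.945 = 10.455.
DWL = ½ × 1.1949 × 10.455 = €6.25 million.

€6.25 million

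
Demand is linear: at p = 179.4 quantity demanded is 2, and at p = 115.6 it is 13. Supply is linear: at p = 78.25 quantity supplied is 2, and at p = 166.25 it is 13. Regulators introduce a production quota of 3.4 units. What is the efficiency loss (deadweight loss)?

242.61

Demand slope = (115.6 − 179.4)/(13 − 2) = −5.8, so p = 191 − 5.8q.
Supply slope = (166.25 − 78.25)/(13 − 2) = 8, so p = 62.25 + 8q.
Competitive equilibrium: 191 − 5.8q = 62.25 + 8q → q* = 9.3297, p* = 136.8877.
At q = 3.4: demand price = 191 − 5.8·3.4 = 171.28; supply price = 62.25 + 8·3.4 = 89.45.
Δq = 9.3297 − 3.4 = 5.9297; wedge = 171.28 − 89.45 = 81.83.
Welfare loss = ½ × 5.9297 × 81.83 = 242.61.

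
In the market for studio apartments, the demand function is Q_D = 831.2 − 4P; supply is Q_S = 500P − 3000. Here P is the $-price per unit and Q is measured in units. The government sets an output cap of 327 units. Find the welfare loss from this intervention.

$28284.53

In inverse form: demand P = 207.8 − 0.25Q, supply P = 6 + 0.002Q.
Competitive equilibrium: 207.8 − 0.25Q = 6 + 0.002Q → Q* = 800.79365, P* = 7.60159.
At Q = 327: demand price = 207.8 − 0.25·327 = 126.05; supply price = 6 + 0.002·327 = 6.654.
ΔQ = 800.79365 − 327 = 473.79365; wedge = 126.05 − 6.654 = 119.396.
The triangle = ½ × 473.79365 × 119.396 = $28284.53.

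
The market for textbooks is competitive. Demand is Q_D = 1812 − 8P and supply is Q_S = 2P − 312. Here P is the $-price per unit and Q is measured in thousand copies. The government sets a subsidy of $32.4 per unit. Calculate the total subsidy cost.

$5334.336 thousand

In inverse form: demand P = 226.5 − 0.125Q, supply P = 156 + 0.5Q.
Competitive equilibrium: 226.5 − 0.125Q = 156 + 0.5Q → Q* = 112.8, P* = 212.4.
The subsidy lowers effective supply by 32.4: P = 123.6 + 0.5Q.
New quantity: 226.5 − 0.125Q = 123.6 + 0.5Q → Q' = 164.64.
Total subsidy cost = 32.4 × 164.64 = $5334.336 thousand.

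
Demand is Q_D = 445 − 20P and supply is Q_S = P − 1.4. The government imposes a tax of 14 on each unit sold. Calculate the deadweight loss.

93.33

In inverse form: demand P = 22.25 − 0.05Q, supply P = 1.4 + Q.
Competitive equilibrium: 22.25 − 0.05Q = 1.4 + Q → Q* = 19.8571, P* = 21.2571.
With the tax, the buyer price exceeds the seller price by 14: (22.25 − 0.05Q) − (1.4 + Q) = 14 → Q' = 6.5238.
ΔQ = 19.8571 − 6.5238 = 13.3333; the wedge equals the tax, 14.
Welfare loss = ½ × 13.3333 × 14 = 93.33.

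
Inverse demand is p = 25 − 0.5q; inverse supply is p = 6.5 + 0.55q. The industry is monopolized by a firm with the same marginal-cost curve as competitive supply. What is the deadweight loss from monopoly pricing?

Competitive equilibrium: 25 − 0.5q = 6.5 + 0.55q → q* = 17.619, p* = 16.1905.
Marginal revenue: MR = 25 − q. Set MR = MC: 25 − q = 6.5 + 0.55q → q_m = 11.9355.
Price p_m = 25 − 0.5·11.9355 = 19.0323; MC(q_m) = 6.5 + 0.55·11.9355 = 13.0645.
Competitive q* = 17.619, so Δq = 5.6835; wedge = 19.0323 − 13.0645 = 5.9678.
Deadweight loss = ½ × 5.6835 × 5.9678 = 16.96.

16.96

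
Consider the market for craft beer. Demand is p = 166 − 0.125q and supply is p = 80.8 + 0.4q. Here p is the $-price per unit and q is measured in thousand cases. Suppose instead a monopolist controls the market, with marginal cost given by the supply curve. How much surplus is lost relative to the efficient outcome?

$255.67 thousand

Competitive equilibrium: 166 − 0.125q = 80.8 + 0.4q → q* = 162.2857, p* = 145.7143.
Marginal revenue: MR = 166 − 0.25q. Set MR = MC: 166 − 0.25q = 80.8 + 0.4q → q_m = 131.0769.
Price p_m = 166 − 0.125·131.0769 = 149.6154; MC(q_m) = 80.8 + 0.4·131.0769 = 133.2308.
Competitive q* = 162.2857, so Δq = 31.2088; wedge = 149.6154 − 133.2308 = 16.3846.
Welfare loss = ½ × 31.2088 × 16.3846 = $255.67 thousand.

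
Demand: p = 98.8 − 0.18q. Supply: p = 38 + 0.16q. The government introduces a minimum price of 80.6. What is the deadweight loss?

1026.67

Competitive equilibrium: 98.8 − 0.18q = 38 + 0.16q → q* = 178.8235, p* = 66.6118.
At the floor p = 80.6, quantity demanded = (98.8 − 80.6)/0.18 = 101.1111.
Sellers' marginal cost at q' = 101.1111: 38 + 0.16·101.1111 = 54.1778.
Δq = 178.8235 − 101.1111 = 77.7124; wedge = 80.6 − 54.1778 = 26.4222.
Deadweight loss = ½ × 77.7124 × 26.4222 = 1026.67.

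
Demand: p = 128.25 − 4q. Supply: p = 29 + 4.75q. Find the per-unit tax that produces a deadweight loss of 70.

35

Competitive equilibrium: 128.25 − 4q = 29 + 4.75q → q* = 11.3429, p* = 82.8786.
A tax t gives Δq = t/8.75 and wedge t, so DWL = t²/17.5.
t²/17.5 = 70 → t² = 1225 → t = 35.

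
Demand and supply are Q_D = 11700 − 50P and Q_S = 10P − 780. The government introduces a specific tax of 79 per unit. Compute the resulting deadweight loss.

26004.17

In inverse form: demand P = 234 − 0.02Q, supply P = 78 + 0.1Q.
Competitive equilibrium: 234 − 0.02Q = 78 + 0.1Q → Q* = 1300, P* = 208.
With the tax, the buyer price exceeds the seller price by 79: (234 − 0.02Q) − (78 + 0.1Q) = 79 → Q' = 641.6667.
ΔQ = 1300 − 641.6667 = 658.3333; the wedge equals the tax, 79.
DWL = ½ × 658.3333 × 79 = 26004.17.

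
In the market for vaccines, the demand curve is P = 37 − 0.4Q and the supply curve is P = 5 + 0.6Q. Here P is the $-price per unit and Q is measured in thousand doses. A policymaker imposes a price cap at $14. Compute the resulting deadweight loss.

$144.50 thousand

Competitive equilibrium: 37 − 0.4Q = 5 + 0.6Q → Q* = 32, P* = 24.2.
At the ceiling P = 14, quantity supplied = (14 − 5)/0.6 = 15.
Willingness to pay at Q' = 15: 37 − 0.4·15 = 31.
ΔQ = 32 − 15 = 17; wedge = 31 − 14 = 17.
DWL = ½ × 17 × 17 = $144.50 thousand.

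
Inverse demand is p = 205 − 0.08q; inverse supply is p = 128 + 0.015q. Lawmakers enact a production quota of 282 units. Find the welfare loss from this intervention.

13268.65

Competitive equilibrium: 205 − 0.08q = 128 + 0.015q → q* = 810.5263, p* = 140.1579.
At q = 282: demand price = 205 − 0.08·282 = 182.44; supply price = 128 + 0.015·282 = 132.23.
Δq = 810.5263 − 282 = 528.5263; wedge = 182.44 − 132.23 = 50.21.
Deadweight loss = ½ × 528.5263 × 50.21 = 13268.65.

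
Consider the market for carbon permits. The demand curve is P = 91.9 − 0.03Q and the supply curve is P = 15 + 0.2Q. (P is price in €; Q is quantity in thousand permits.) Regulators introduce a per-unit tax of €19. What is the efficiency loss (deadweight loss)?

Competitive equilibrium: 91.9 − 0.03Q = 15 + 0.2Q → Q* = 334.3478, P* = 81.8696.
With the tax, the buyer price exceeds the seller price by 19: (91.9 − 0.03Q) − (15 + 0.2Q) = 19 → Q' = 251.7391.
ΔQ = 334.3478 − 251.7391 = 82.6087; the wedge equals the tax, 19.
The triangle = ½ × 82.6087 × 19 = €784.78 thousand.

€784.78 thousand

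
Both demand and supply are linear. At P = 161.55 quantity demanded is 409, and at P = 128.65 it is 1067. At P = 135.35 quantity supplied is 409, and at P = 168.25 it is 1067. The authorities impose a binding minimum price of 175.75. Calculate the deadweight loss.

14905.80

Demand slope = (128.65 − 161.55)/(1067 − 409) = −0.05, so P = 182 − 0.05Q.
Supply slope = (168.25 − 135.35)/(1067 − 409) = 0.05, so P = 114.9 + 0.05Q.
Competitive equilibrium: 182 − 0.05Q = 114.9 + 0.05Q → Q* = 671, P* = 148.45.
At the floor P = 175.75, quantity demanded = (182 − 175.75)/0.05 = 125.
Sellers' marginal cost at Q' = 125: 114.9 + 0.05·125 = 121.15.
ΔQ = 671 − 125 = 546; wedge = 175.75 − 121.15 = 54.6.
Welfare loss = ½ × 546 × 54.6 = 14905.80.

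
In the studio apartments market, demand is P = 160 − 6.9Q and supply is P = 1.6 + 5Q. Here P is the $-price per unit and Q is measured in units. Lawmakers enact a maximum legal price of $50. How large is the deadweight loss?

Competitive equilibrium: 160 − 6.9Q = 1.6 + 5Q → Q* = 13.3109, P* = 68.1546.
At the ceiling P = 50, quantity supplied = (50 − 1.6)/5 = 9.68.
Willingness to pay at Q' = 9.68: 160 − 6.9·9.68 = 93.208.
ΔQ = 13.3109 − 9.68 = 3.6309; wedge = 93.208 − 50 = 43.208.
Welfare loss = ½ × 3.6309 × 43.208 = $78.44.

$78.44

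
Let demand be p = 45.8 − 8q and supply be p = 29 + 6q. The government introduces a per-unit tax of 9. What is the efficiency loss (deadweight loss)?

2.89

Competitive equilibrium: 45.8 − 8q = 29 + 6q → q* = 1.2, p* = 36.2.
With the tax, the buyer price exceeds the seller price by 9: (45.8 − 8q) − (29 + 6q) = 9 → q' = 0.5571.
Δq = 1.2 − 0.5571 = 0.6429; the wedge equals the tax, 9.
Deadweight loss = ½ × 0.6429 × 9 = 2.89.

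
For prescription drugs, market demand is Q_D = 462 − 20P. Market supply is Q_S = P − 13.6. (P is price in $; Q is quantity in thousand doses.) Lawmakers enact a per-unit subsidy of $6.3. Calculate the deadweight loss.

In inverse form: demand P = 23.1 − 0.05Q, supply P = 13.6 + Q.
Competitive equilibrium: 23.1 − 0.05Q = 13.6 + Q → Q* = 9.0476, P* = 22.6476.
The subsidy lowers effective supply by 6.3: P = 7.3 + Q.
New quantity: 23.1 − 0.05Q = 7.3 + Q → Q' = 15.0476.
Overproduction ΔQ = 15.0476 − 9.0476 = 6; wedge = subsidy = 6.3.
Deadweight loss = ½ × 6 × 6.3 = $18.90 thousand.

$18.90 thousand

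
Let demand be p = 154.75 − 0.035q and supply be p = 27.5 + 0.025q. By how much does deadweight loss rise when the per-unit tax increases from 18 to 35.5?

7802.08

Competitive equilibrium: 154.75 − 0.035q = 27.5 + 0.025q → q* = 2120.8333, p* = 80.5208.
For a per-unit tax t: Δq = t/0.06, so DWL = ½·t·(t/0.06) = t²/0.12.
At t = 18: DWL = 2700. At t = 35.5: DWL = 10502.083.
Increase = 10502.083 − 2700 = 7802.08.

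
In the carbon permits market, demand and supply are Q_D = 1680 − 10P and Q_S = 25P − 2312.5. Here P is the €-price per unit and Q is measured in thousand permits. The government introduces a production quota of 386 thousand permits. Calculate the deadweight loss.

€1644.76 thousand

In inverse form: demand P = 168 − 0.1Q, supply P = 92.5 + 0.04Q.
Competitive equilibrium: 168 − 0.1Q = 92.5 + 0.04Q → Q* = 539.2857, P* = 114.0714.
At Q = 386: demand price = 168 − 0.1·386 = 129.4; supply price = 92.5 + 0.04·386 = 107.94.
ΔQ = 539.2857 − 386 = 153.2857; wedge = 129.4 − 107.94 = 21.46.
The triangle = ½ × 153.2857 × 21.46 = €1644.76 thousand.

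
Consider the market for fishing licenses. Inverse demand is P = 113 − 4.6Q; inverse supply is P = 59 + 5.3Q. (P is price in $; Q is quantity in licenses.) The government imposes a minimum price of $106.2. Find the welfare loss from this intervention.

$78.26

Competitive equilibrium: 113 − 4.6Q = 59 + 5.3Q → Q* = 5.4545, P* = 87.9091.
At the floor P = 106.2, quantity demanded = (113 − 106.2)/4.6 = 1.4783.
Sellers' marginal cost at Q' = 1.4783: 59 + 5.3·1.4783 = 66.835.
ΔQ = 5.4545 − 1.4783 = 3.9762; wedge = 106.2 − 66.835 = 39.365.
DWL = ½ × 3.9762 × 39.365 = $78.26.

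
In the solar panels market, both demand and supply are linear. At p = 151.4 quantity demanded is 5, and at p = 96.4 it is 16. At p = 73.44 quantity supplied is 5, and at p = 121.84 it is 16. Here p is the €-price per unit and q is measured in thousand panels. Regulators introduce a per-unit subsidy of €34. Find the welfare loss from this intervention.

€61.49 thousand

Demand slope = (96.4 − 151.4)/(16 − 5) = −5, so p = 176.4 − 5q.
Supply slope = (121.84 − 73.44)/(16 − 5) = 4.4, so p = 51.44 + 4.4q.
Competitive equilibrium: 176.4 − 5q = 51.44 + 4.4q → q* = 13.2936, p* = 109.9319.
The subsidy lowers effective supply by 34: p = 17.44 + 4.4q.
New quantity: 176.4 − 5q = 17.44 + 4.4q → q' = 16.9106.
Overproduction Δq = 16.9106 − 13.2936 = 3.617; wedge = subsidy = 34.
Welfare loss = ½ × 3.617 × 34 = €61.49 thousand.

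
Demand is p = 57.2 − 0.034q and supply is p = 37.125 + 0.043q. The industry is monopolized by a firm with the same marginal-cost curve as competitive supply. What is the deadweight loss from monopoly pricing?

245.53

Competitive equilibrium: 57.2 − 0.034q = 37.125 + 0.043q → q* = 260.7143, p* = 48.3357.
Marginal revenue: MR = 57.2 − 0.068q. Set MR = MC: 57.2 − 0.068q = 37.125 + 0.043q → q_m = 180.8559.
Price p_m = 57.2 − 0.034·180.8559 = 51.0509; MC(q_m) = 37.125 + 0.043·180.8559 = 44.9018.
Competitive q* = 260.7143, so Δq = 79.8584; wedge = 51.0509 − 44.9018 = 6.1491.
Welfare loss = ½ × 79.8584 × 6.1491 = 245.53.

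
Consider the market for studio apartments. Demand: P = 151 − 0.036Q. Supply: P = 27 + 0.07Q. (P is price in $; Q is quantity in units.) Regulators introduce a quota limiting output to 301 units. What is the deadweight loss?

$40006.15

Competitive equilibrium: 151 − 0.036Q = 27 + 0.07Q → Q* = 1169.8113, P* = 108.8868.
At Q = 301: demand price = 151 − 0.036·301 = 140.164; supply price = 27 + 0.07·301 = 48.07.
ΔQ = 1169.8113 − 301 = 868.8113; wedge = 140.164 − 48.07 = 92.094.
Welfare loss = ½ × 868.8113 × 92.094 = $40006.15.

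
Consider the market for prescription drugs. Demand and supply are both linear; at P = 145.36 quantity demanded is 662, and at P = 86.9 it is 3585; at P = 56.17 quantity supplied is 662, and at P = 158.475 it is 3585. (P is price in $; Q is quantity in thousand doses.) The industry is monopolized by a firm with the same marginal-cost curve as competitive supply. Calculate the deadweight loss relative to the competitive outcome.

Demand slope = (86.9 − 145.36)/(3585 − 662) = −0.02, so P = 158.6 − 0.02Q.
Supply slope = (158.475 − 56.17)/(3585 − 662) = 0.035, so P = 33 + 0.035Q.
Competitive equilibrium: 158.6 − 0.02Q = 33 + 0.035Q → Q* = 2283.63636, P* = 112.92727.
Marginal revenue: MR = 158.6 − 0.04Q. Set MR = MC: 158.6 − 0.04Q = 33 + 0.035Q → Q_m = 1674.66667.
Price P_m = 158.6 − 0.02·1674.66667 = 125.10667; MC(Q_m) = 33 + 0.035·1674.66667 = 91.61333.
Competitive Q* = 2283.63636, so ΔQ = 608.96969; wedge = 125.10667 − 91.61333 = 33.49334.
Deadweight loss = ½ × 608.96969 × 33.49334 = $10198.21 thousand.

$10198.21 thousand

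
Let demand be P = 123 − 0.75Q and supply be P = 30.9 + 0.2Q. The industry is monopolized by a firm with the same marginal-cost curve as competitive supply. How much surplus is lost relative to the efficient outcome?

868.94

Competitive equilibrium: 123 − 0.75Q = 30.9 + 0.2Q → Q* = 96.9474, P* = 50.2895.
Marginal revenue: MR = 123 − 1.5Q. Set MR = MC: 123 − 1.5Q = 30.9 + 0.2Q → Q_m = 54.1765.
Price P_m = 123 − 0.75·54.1765 = 82.3676; MC(Q_m) = 30.9 + 0.2·54.1765 = 41.7353.
Competitive Q* = 96.9474, so ΔQ = 42.7709; wedge = 82.3676 − 41.7353 = 40.6323.
Welfare loss = ½ × 42.7709 × 40.6323 = 868.94.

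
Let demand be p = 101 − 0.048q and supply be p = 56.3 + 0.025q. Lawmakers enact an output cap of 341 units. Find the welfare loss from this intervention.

Competitive equilibrium: 101 − 0.048q = 56.3 + 0.025q → q* = 612.3288, p* = 71.6082.
At q = 341: demand price = 101 − 0.048·341 = 84.632; supply price = 56.3 + 0.025·341 = 64.825.
Δq = 612.3288 − 341 = 271.3288; wedge = 84.632 − 64.825 = 19.807.
Deadweight loss = ½ × 271.3288 × 19.807 = 2687.10.

2687.10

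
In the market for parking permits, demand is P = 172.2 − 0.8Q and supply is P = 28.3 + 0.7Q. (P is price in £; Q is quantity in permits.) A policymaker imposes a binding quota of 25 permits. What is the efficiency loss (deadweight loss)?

Competitive equilibrium: 172.2 − 0.8Q = 28.3 + 0.7Q → Q* = 95.9333, P* = 95.4533.
At Q = 25: demand price = 172.2 − 0.8·25 = 152.2; supply price = 28.3 + 0.7·25 = 45.8.
ΔQ = 95.9333 − 25 = 70.9333; wedge = 152.2 − 45.8 = 106.4.
The triangle = ½ × 70.9333 × 106.4 = £3773.65.

£3773.65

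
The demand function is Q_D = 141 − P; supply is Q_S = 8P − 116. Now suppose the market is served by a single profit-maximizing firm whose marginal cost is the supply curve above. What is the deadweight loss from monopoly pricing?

1575

In inverse form: demand P = 141 − Q, supply P = 14.5 + 0.125Q.
Competitive equilibrium: 141 − Q = 14.5 + 0.125Q → Q* = 112.4444, P* = 28.5556.
Marginal revenue: MR = 141 − 2Q. Set MR = MC: 141 − 2Q = 14.5 + 0.125Q → Q_m = 59.5294.
Price P_m = 141 − 1·59.5294 = 81.4706; MC(Q_m) = 14.5 + 0.125·59.5294 = 21.9412.
Competitive Q* = 112.4444, so ΔQ = 52.915; wedge = 81.4706 − 21.9412 = 59.5294.
DWL = ½ × 52.915 × 59.5294 = 1575.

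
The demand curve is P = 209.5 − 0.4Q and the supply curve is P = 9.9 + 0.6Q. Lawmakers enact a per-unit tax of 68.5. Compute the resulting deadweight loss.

2346.125

Competitive equilibrium: 209.5 − 0.4Q = 9.9 + 0.6Q → Q* = 199.6, P* = 129.66.
With the tax, the buyer price exceeds the seller price by 68.5: (209.5 − 0.4Q) − (9.9 + 0.6Q) = 68.5 → Q' = 131.1.
ΔQ = 199.6 − 131.1 = 68.5; the wedge equals the tax, 68.5.
DWL = ½ × 68.5 × 68.5 = 2346.125.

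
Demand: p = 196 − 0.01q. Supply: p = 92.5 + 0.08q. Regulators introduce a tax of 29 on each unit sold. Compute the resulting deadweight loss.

Competitive equilibrium: 196 − 0.01q = 92.5 + 0.08q → q* = 1150, p* = 184.5.
With the tax, the buyer price exceeds the seller price by 29: (196 − 0.01q) − (92.5 + 0.08q) = 29 → q' = 827.7778.
Δq = 1150 − 827.7778 = 322.2222; the wedge equals the tax, 29.
Welfare loss = ½ × 322.2222 × 29 = 4672.22.

4672.22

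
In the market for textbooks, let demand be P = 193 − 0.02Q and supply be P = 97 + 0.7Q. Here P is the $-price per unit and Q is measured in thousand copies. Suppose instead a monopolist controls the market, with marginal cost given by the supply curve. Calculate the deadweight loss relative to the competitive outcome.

Competitive equilibrium: 193 − 0.02Q = 97 + 0.7Q → Q* = 133.3333, P* = 190.3333.
Marginal revenue: MR = 193 − 0.04Q. Set MR = MC: 193 − 0.04Q = 97 + 0.7Q → Q_m = 129.7297.
Price P_m = 193 − 0.02·129.7297 = 190.4054; MC(Q_m) = 97 + 0.7·129.7297 = 187.8108.
Competitive Q* = 133.3333, so ΔQ = 3.6036; wedge = 190.4054 − 187.8108 = 2.5946.
The triangle = ½ × 3.6036 × 2.5946 = $4.67 thousand.

$4.67 thousand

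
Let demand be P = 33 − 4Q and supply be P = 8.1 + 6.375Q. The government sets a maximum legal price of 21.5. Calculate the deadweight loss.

0.46

Competitive equilibrium: 33 − 4Q = 8.1 + 6.375Q → Q* = 2.4, P* = 23.4.
At the ceiling P = 21.5, quantity supplied = (21.5 − 8.1)/6.375 = 2.102.
Willingness to pay at Q' = 2.102: 33 − 4·2.102 = 24.592.
ΔQ = 2.4 − 2.102 = 0.298; wedge = 24.592 − 21.5 = 3.092.
The triangle = ½ × 0.298 × 3.092 = 0.46.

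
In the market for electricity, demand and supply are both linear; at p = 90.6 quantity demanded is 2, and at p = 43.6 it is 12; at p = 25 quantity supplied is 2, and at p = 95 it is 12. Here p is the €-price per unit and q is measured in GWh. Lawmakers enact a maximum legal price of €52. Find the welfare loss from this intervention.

Demand slope = (43.6 − 90.6)/(12 − 2) = −4.7, so p = 100 − 4.7q.
Supply slope = (95 − 25)/(12 − 2) = 7, so p = 11 + 7q.
Competitive equilibrium: 100 − 4.7q = 11 + 7q → q* = 7.6068, p* = 64.2479.
At the ceiling p = 52, quantity supplied = (52 − 11)/7 = 5.8571.
Willingness to pay at q' = 5.8571: 100 − 4.7·5.8571 = 72.4716.
Δq = 7.6068 − 5.8571 = 1.7497; wedge = 72.4716 − 52 = 20.4716.
Welfare loss = ½ × 1.7497 × 20.4716 = €17.91.

€17.91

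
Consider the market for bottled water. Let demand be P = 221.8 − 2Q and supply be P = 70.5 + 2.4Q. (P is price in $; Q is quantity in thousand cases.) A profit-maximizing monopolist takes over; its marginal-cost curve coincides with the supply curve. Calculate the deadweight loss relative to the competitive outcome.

Competitive equilibrium: 221.8 − 2Q = 70.5 + 2.4Q → Q* = 34.3864, P* = 153.0273.
Marginal revenue: MR = 221.8 − 4Q. Set MR = MC: 221.8 − 4Q = 70.5 + 2.4Q → Q_m = 23.6406.
Price P_m = 221.8 − 2·23.6406 = 174.5188; MC(Q_m) = 70.5 + 2.4·23.6406 = 127.2374.
Competitive Q* = 34.3864, so ΔQ = 10.7458; wedge = 174.5188 − 127.2374 = 47.2814.
Deadweight loss = ½ × 10.7458 × 47.2814 = $254.04 thousand.

$254.04 thousand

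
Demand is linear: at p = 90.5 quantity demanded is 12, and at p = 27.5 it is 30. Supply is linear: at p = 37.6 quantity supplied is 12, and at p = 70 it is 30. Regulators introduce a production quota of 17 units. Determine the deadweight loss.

65.75

Demand slope = (27.5 − 90.5)/(30 − 12) = −3.5, so p = 132.5 − 3.5q.
Supply slope = (70 − 37.6)/(30 − 12) = 1.8, so p = 16 + 1.8q.
Competitive equilibrium: 132.5 − 3.5q = 16 + 1.8q → q* = 21.9811, p* = 55.566.
At q = 17: demand price = 132.5 − 3.5·17 = 73; supply price = 16 + 1.8·17 = 46.6.
Δq = 21.9811 − 17 = 4.9811; wedge = 73 − 46.6 = 26.4.
DWL = ½ × 4.9811 × 26.4 = 65.75.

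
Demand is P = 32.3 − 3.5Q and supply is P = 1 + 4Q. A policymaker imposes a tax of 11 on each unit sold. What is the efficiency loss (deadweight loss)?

Competitive equilibrium: 32.3 − 3.5Q = 1 + 4Q → Q* = 4.1733, P* = 17.6933.
With the tax, the buyer price exceeds the seller price by 11: (32.3 − 3.5Q) − (1 + 4Q) = 11 → Q' = 2.7067.
ΔQ = 4.1733 − 2.7067 = 1.4666; the wedge equals the tax, 11.
Deadweight loss = ½ × 1.4666 × 11 = 8.07.

8.07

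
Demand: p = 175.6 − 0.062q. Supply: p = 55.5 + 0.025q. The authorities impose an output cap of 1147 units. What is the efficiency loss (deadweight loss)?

2370.90

Competitive equilibrium: 175.6 − 0.062q = 55.5 + 0.025q → q* = 1380.4598, p* = 90.0115.
At q = 1147: demand price = 175.6 − 0.062·1147 = 104.486; supply price = 55.5 + 0.025·1147 = 84.175.
Δq = 1380.4598 − 1147 = 233.4598; wedge = 104.486 − 84.175 = 20.311.
Deadweight loss = ½ × 233.4598 × 20.311 = 2370.90.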